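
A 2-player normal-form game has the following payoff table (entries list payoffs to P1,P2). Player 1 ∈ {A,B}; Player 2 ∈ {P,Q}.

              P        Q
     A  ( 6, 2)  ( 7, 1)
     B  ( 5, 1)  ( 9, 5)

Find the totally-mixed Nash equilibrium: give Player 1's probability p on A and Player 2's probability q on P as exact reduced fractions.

(p,q) = (4/5, 2/3)

P1 indiff ⇒ q·6+(1-q)·7 = q·5+(1-q)·9 ⇒ q(1) = (1-q)(2) ⇒ q = 2/3
P2 indiff ⇒ p·2+(1-p)·1 = p·1+(1-p)·5 ⇒ p(1) = (1-p)(4) ⇒ p = 4/5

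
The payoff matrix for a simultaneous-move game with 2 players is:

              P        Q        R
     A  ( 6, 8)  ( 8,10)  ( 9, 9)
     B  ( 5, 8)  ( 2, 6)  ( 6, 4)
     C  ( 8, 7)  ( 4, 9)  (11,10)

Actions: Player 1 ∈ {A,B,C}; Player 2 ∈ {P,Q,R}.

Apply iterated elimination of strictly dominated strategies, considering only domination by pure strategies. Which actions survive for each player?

P1 drop B (A beats it: P:6>5 Q:8>2 R:9>6)
P2 drop P (Q beats it: A:10>8 C:9>7)
P1→{A,C} P2→{Q,R}

Remaining: P1:{A,C} P2:{Q,R}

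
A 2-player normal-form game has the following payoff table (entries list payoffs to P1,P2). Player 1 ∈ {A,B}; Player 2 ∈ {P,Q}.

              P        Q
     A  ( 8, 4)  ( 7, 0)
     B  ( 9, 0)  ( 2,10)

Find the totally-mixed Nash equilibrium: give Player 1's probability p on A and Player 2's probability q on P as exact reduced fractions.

p=5/7, q=5/6

P1 indiff ⇒ q·8+(1-q)·7 = q·9+(1-q)·2 ⇒ q(-1) = (1-q)(-5) ⇒ q = 5/6
P2 indiff ⇒ p·4+(1-p)·0 = p·0+(1-p)·10 ⇒ p(4) = (1-p)(10) ⇒ p = 5/7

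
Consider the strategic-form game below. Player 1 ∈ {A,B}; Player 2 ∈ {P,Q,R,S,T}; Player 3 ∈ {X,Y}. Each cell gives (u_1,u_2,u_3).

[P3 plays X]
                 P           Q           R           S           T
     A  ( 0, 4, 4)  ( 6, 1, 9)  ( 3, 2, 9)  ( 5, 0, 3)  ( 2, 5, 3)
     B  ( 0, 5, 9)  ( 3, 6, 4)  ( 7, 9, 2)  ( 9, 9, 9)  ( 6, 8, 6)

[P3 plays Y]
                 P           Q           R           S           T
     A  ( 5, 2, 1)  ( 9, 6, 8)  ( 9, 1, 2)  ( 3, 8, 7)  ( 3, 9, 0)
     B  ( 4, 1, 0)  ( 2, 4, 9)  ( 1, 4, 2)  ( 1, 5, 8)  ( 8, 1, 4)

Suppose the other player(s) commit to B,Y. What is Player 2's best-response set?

u_2(P vs B,Y) = 1
u_2(Q vs B,Y) = 4
u_2(R vs B,Y) = 4
u_2(S vs B,Y) = 5
u_2(T vs B,Y) = 1
max payoff 5 at {S}

argmax u_2 = {S}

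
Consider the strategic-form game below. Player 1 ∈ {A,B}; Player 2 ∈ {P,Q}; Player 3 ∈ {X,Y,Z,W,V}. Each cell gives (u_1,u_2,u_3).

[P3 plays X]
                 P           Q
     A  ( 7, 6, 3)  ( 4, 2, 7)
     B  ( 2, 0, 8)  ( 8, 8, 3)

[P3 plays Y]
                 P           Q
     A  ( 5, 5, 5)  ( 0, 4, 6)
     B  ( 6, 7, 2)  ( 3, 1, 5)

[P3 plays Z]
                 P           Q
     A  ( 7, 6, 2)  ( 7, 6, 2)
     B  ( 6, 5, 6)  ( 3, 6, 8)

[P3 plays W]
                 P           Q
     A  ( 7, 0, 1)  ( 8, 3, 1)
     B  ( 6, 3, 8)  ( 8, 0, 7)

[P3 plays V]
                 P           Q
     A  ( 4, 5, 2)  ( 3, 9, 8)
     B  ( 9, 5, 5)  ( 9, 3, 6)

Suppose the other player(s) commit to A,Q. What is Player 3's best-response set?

BR_3 = {V}

u_3(X vs A,Q) = 7
u_3(Y vs A,Q) = 6
u_3(Z vs A,Q) = 2
u_3(W vs A,Q) = 1
u_3(V vs A,Q) = 8
max payoff 8 at {V}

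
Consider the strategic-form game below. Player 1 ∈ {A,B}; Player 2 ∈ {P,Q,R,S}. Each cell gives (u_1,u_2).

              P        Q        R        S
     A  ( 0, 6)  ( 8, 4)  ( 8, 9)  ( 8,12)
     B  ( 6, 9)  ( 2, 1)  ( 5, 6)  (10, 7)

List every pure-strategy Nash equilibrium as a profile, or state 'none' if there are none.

(A,P): not NE [P1→B gives 6>0; P2→S gives 12>6]
(A,Q): not NE [P2→S gives 12>4]
(A,R): not NE [P2→S gives 12>9]
(A,S): not NE [P1→B gives 10>8]
(B,P): NE
(B,Q): not NE [P1→A gives 8>2; P2→P gives 9>1]
(B,R): not NE [P1→A gives 8>5; P2→P gives 9>6]
(B,S): not NE [P2→P gives 9>7]

Nash profiles: (B,P)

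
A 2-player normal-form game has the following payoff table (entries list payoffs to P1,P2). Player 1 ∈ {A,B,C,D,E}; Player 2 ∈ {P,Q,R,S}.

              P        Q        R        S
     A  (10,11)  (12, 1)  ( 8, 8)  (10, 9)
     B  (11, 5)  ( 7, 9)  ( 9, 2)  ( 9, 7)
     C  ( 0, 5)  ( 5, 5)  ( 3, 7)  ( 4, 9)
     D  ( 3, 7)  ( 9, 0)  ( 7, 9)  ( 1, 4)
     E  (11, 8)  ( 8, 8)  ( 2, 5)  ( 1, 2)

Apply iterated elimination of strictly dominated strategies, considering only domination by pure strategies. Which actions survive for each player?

Remaining: P1:{A,B,E} P2:{P,Q,S}

P1 drop C (A beats it: P:10>0 Q:12>5 R:8>3 S:10>4)
P1 drop D (A beats it: P:10>3 Q:12>9 R:8>7 S:10>1)
P2 drop R (P beats it: A:11>8 B:5>2 E:8>5)
P1→{A,B,E} P2→{P,Q,S}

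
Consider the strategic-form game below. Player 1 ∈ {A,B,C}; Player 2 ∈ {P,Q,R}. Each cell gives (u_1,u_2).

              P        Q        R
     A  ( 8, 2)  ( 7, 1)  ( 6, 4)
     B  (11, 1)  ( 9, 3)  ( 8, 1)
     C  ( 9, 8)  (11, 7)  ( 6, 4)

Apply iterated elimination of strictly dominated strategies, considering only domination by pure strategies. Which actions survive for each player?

Remaining: P1:{B,C} P2:{P,Q}

P1 drop A (B beats it: P:11>8 Q:9>7 R:8>6)
P2 drop R (Q beats it: B:3>1 C:7>4)
P1→{B,C} P2→{P,Q}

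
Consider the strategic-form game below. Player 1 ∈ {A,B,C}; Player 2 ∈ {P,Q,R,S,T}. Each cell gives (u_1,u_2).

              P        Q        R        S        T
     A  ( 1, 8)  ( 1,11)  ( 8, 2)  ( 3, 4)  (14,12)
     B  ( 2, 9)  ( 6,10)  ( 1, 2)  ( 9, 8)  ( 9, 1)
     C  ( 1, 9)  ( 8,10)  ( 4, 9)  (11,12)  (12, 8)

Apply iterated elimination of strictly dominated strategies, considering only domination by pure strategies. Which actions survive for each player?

P2 drop P (Q beats it: A:11>8 B:10>9 C:10>9)
P1 drop B (C beats it: Q:8>6 R:4>1 S:11>9 T:12>9)
P2 drop R (Q beats it: A:11>2 C:10>9)
P1→{A,C} P2→{Q,S,T}

Survivors P1:{A,C} P2:{Q,S,T}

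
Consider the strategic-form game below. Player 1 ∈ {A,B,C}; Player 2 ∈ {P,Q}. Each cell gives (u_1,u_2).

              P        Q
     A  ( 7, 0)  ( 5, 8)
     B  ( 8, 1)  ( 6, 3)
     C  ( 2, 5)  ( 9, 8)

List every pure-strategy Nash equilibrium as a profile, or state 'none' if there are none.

(A,P): not NE [P1→B gives 8>7; P2→Q gives 8>0]
(A,Q): not NE [P1→C gives 9>5]
(B,P): not NE [P2→Q gives 3>1]
(B,Q): not NE [P1→C gives 9>6]
(C,P): not NE [P1→B gives 8>2; P2→Q gives 8>5]
(C,Q): NE

NE set: (C,Q)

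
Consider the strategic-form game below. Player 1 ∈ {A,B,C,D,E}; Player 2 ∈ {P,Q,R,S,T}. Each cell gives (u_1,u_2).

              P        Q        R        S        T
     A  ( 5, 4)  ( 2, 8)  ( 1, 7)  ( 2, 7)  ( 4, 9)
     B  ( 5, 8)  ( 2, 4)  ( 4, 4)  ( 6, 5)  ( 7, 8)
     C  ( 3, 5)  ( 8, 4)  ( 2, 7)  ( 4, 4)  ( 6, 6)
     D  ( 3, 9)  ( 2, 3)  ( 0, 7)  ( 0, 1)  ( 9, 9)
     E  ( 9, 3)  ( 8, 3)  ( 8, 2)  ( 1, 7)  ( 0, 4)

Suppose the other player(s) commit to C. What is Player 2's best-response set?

u_2(P vs C) = 5
u_2(Q vs C) = 4
u_2(R vs C) = 7
u_2(S vs C) = 4
u_2(T vs C) = 6
max payoff 7 at {R}

BR_2 = {R}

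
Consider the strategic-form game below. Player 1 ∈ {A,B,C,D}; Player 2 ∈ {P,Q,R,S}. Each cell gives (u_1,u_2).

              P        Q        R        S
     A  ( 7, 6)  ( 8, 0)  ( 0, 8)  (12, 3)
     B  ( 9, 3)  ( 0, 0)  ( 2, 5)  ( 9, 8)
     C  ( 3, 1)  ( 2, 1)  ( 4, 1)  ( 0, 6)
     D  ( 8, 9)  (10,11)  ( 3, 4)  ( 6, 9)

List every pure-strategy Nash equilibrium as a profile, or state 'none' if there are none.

(A,P): not NE [P1→B gives 9>7; P2→R gives 8>6]
(A,Q): not NE [P1→D gives 10>8; P2→R gives 8>0]
(A,R): not NE [P1→C gives 4>0]
(A,S): not NE [P2→R gives 8>3]
(B,P): not NE [P2→S gives 8>3]
(B,Q): not NE [P1→D gives 10>0; P2→S gives 8>0]
(B,R): not NE [P1→C gives 4>2; P2→S gives 8>5]
(B,S): not NE [P1→A gives 12>9]
(C,P): not NE [P1→B gives 9>3; P2→S gives 6>1]
(C,Q): not NE [P1→D gives 10>2; P2→S gives 6>1]
(C,R): not NE [P2→S gives 6>1]
(C,S): not NE [P1→A gives 12>0]
(D,P): not NE [P1→B gives 9>8; P2→Q gives 11>9]
(D,Q): NE
(D,R): not NE [P1→C gives 4>3; P2→Q gives 11>4]
(D,S): not NE [P1→A gives 12>6; P2→Q gives 11>9]

Nash profiles: (D,Q)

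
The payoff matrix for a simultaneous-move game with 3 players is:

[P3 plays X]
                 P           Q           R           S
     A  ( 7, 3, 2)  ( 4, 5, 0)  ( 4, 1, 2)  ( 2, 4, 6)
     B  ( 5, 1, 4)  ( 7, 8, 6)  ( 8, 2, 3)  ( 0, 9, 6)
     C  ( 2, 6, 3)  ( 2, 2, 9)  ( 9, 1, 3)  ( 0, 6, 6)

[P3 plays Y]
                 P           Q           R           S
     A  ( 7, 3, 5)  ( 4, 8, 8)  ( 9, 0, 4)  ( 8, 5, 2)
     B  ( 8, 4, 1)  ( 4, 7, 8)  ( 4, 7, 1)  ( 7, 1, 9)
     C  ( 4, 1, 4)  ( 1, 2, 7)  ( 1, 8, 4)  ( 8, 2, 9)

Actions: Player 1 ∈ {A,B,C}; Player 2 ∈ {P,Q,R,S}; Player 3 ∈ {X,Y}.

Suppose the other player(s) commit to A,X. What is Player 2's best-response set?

P2 best: {Q}

u_2(P vs A,X) = 3
u_2(Q vs A,X) = 5
u_2(R vs A,X) = 1
u_2(S vs A,X) = 4
max payoff 5 at {Q}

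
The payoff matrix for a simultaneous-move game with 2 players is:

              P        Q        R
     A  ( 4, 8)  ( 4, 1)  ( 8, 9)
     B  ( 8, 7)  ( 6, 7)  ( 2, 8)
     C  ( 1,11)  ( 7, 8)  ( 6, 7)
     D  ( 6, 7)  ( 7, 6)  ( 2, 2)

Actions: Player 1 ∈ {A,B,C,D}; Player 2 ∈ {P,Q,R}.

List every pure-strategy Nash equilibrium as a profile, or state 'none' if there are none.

PSNE = {(A,R)}

(A,P): not NE [P1→B gives 8>4; P2→R gives 9>8]
(A,Q): not NE [P1→D gives 7>4; P2→R gives 9>1]
(A,R): NE
(B,P): not NE [P2→R gives 8>7]
(B,Q): not NE [P1→D gives 7>6; P2→R gives 8>7]
(B,R): not NE [P1→A gives 8>2]
(C,P): not NE [P1→B gives 8>1]
(C,Q): not NE [P2→P gives 11>8]
(C,R): not NE [P1→A gives 8>6; P2→P gives 11>7]
(D,P): not NE [P1→B gives 8>6]
(D,Q): not NE [P2→P gives 7>6]
(D,R): not NE [P1→A gives 8>2; P2→P gives 7>2]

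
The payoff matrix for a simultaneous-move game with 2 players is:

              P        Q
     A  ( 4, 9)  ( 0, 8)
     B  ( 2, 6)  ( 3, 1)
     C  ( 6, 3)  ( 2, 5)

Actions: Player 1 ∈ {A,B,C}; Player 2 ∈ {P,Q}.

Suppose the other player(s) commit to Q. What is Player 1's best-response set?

u_1(A vs Q) = 0
u_1(B vs Q) = 3
u_1(C vs Q) = 2
max payoff 3 at {B}

P1 best: {B}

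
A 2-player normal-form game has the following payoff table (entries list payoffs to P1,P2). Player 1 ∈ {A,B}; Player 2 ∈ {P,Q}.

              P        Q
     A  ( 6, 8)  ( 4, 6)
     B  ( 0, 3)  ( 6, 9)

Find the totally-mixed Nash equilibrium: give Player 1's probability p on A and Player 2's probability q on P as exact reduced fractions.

p=3/4, q=1/4

P1 indiff ⇒ q·6+(1-q)·4 = q·0+(1-q)·6 ⇒ q(6) = (1-q)(2) ⇒ q = 1/4
P2 indiff ⇒ p·8+(1-p)·3 = p·6+(1-p)·9 ⇒ p(2) = (1-p)(6) ⇒ p = 3/4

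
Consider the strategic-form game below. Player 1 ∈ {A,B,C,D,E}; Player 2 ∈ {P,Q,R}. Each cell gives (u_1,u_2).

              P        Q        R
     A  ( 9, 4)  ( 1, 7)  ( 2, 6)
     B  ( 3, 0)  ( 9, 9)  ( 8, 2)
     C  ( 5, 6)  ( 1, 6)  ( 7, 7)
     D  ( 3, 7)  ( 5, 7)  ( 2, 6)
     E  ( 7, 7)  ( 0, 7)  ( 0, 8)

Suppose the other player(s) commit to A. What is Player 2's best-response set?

u_2(P vs A) = 4
u_2(Q vs A) = 7
u_2(R vs A) = 6
max payoff 7 at {Q}

P2 best: {Q}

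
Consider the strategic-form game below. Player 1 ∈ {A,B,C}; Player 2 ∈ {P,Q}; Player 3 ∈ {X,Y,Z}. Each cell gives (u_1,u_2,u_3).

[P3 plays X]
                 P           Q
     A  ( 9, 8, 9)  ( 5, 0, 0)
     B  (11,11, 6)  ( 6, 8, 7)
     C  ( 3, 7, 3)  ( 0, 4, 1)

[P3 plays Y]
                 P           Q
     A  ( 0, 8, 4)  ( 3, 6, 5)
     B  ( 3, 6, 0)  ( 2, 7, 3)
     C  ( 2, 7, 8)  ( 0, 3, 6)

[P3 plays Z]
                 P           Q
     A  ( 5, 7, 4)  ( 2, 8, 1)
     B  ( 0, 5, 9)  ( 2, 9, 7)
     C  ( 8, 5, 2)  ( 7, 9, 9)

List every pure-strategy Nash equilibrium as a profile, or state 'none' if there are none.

(A,P,X): not NE [P1→B gives 11>9]
(A,P,Y): not NE [P1→B gives 3>0; P3→X gives 9>4]
(A,P,Z): not NE [P1→C gives 8>5; P2→Q gives 8>7; P3→X gives 9>4]
(A,Q,X): not NE [P1→B gives 6>5; P2→P gives 8>0; P3→Y gives 5>0]
(A,Q,Y): not NE [P2→P gives 8>6]
(A,Q,Z): not NE [P1→C gives 7>2; P3→Y gives 5>1]
(B,P,X): not NE [P3→Z gives 9>6]
(B,P,Y): not NE [P2→Q gives 7>6; P3→Z gives 9>0]
(B,P,Z): not NE [P1→C gives 8>0; P2→Q gives 9>5]
(B,Q,X): not NE [P2→P gives 11>8]
(B,Q,Y): not NE [P1→A gives 3>2; P3→Z gives 7>3]
(B,Q,Z): not NE [P1→C gives 7>2]
(C,P,X): not NE [P1→B gives 11>3; P3→Y gives 8>3]
(C,P,Y): not NE [P1→B gives 3>2]
(C,P,Z): not NE [P2→Q gives 9>5; P3→Y gives 8>2]
(C,Q,X): not NE [P1→B gives 6>0; P2→P gives 7>4; P3→Z gives 9>1]
(C,Q,Y): not NE [P1→A gives 3>0; P2→P gives 7>3; P3→Z gives 9>6]
(C,Q,Z): NE

Nash profiles: (C,Q,Z)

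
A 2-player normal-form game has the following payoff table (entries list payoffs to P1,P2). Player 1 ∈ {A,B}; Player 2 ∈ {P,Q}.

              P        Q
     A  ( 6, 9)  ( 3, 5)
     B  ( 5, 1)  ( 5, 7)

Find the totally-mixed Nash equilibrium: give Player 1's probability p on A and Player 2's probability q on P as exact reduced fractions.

P1 mixes 3/5 on A; P2 mixes 2/3 on P

P1 indiff ⇒ q·6+(1-q)·3 = q·5+(1-q)·5 ⇒ q(1) = (1-q)(2) ⇒ q = 2/3
P2 indiff ⇒ p·9+(1-p)·1 = p·5+(1-p)·7 ⇒ p(4) = (1-p)(6) ⇒ p = 3/5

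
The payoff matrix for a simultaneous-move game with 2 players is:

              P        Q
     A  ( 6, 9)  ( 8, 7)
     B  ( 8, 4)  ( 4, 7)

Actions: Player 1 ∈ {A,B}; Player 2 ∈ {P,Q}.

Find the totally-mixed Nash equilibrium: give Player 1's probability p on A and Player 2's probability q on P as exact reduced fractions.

P1 indiff ⇒ q·6+(1-q)·8 = q·8+(1-q)·4 ⇒ q(-2) = (1-q)(-4) ⇒ q = 2/3
P2 indiff ⇒ p·9+(1-p)·4 = p·7+(1-p)·7 ⇒ p(2) = (1-p)(3) ⇒ p = 3/5

p=3/5, q=2/3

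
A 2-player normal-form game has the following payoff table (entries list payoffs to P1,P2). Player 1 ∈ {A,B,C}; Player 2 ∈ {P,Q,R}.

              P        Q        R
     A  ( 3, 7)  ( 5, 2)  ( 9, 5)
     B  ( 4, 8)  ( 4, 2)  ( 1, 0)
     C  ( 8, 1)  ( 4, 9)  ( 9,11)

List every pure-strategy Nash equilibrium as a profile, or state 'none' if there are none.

(A,P): not NE [P1→C gives 8>3]
(A,Q): not NE [P2→P gives 7>2]
(A,R): not NE [P2→P gives 7>5]
(B,P): not NE [P1→C gives 8>4]
(B,Q): not NE [P1→A gives 5>4; P2→P gives 8>2]
(B,R): not NE [P1→C gives 9>1; P2→P gives 8>0]
(C,P): not NE [P2→R gives 11>1]
(C,Q): not NE [P1→A gives 5>4; P2→R gives 11>9]
(C,R): NE

PSNE = {(C,R)}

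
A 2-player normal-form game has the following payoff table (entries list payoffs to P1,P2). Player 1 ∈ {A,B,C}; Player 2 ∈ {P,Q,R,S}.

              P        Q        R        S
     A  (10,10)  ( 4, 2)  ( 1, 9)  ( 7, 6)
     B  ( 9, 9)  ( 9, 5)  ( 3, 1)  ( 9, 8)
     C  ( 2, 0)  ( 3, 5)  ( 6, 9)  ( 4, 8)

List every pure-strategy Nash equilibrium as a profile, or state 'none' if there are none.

(A,P): NE
(A,Q): not NE [P1→B gives 9>4; P2→P gives 10>2]
(A,R): not NE [P1→C gives 6>1; P2→P gives 10>9]
(A,S): not NE [P1→B gives 9>7; P2→P gives 10>6]
(B,P): not NE [P1→A gives 10>9]
(B,Q): not NE [P2→P gives 9>5]
(B,R): not NE [P1→C gives 6>3; P2→P gives 9>1]
(B,S): not NE [P2→P gives 9>8]
(C,P): not NE [P1→A gives 10>2; P2→R gives 9>0]
(C,Q): not NE [P1→B gives 9>3; P2→R gives 9>5]
(C,R): NE
(C,S): not NE [P1→B gives 9>4; P2→R gives 9>8]

NE set: (A,P), (C,R)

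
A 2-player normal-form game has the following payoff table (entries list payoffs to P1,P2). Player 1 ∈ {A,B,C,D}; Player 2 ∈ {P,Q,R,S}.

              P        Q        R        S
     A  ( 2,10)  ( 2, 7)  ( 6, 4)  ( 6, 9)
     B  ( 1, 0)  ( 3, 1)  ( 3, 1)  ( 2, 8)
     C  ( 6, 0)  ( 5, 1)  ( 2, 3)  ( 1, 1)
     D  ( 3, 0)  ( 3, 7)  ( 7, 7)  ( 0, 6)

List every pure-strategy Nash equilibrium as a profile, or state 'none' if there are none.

NE set: (D,R)

(A,P): not NE [P1→C gives 6>2]
(A,Q): not NE [P1→C gives 5>2; P2→P gives 10>7]
(A,R): not NE [P1→D gives 7>6; P2→P gives 10>4]
(A,S): not NE [P2→P gives 10>9]
(B,P): not NE [P1→C gives 6>1; P2→S gives 8>0]
(B,Q): not NE [P1→C gives 5>3; P2→S gives 8>1]
(B,R): not NE [P1→D gives 7>3; P2→S gives 8>1]
(B,S): not NE [P1→A gives 6>2]
(C,P): not NE [P2→R gives 3>0]
(C,Q): not NE [P2→R gives 3>1]
(C,R): not NE [P1→D gives 7>2]
(C,S): not NE [P1→A gives 6>1; P2→R gives 3>1]
(D,P): not NE [P1→C gives 6>3; P2→R gives 7>0]
(D,Q): not NE [P1→C gives 5>3]
(D,R): NE
(D,S): not NE [P1→A gives 6>0; P2→R gives 7>6]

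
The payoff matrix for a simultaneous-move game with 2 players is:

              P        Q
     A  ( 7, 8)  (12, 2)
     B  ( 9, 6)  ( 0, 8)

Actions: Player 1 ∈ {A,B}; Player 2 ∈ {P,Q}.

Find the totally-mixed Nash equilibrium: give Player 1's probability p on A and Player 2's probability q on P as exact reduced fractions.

P1 indiff ⇒ q·7+(1-q)·12 = q·9+(1-q)·0 ⇒ q(-2) = (1-q)(-12) ⇒ q = 6/7
P2 indiff ⇒ p·8+(1-p)·6 = p·2+(1-p)·8 ⇒ p(6) = (1-p)(2) ⇒ p = 1/4

P1 mixes 1/4 on A; P2 mixes 6/7 on P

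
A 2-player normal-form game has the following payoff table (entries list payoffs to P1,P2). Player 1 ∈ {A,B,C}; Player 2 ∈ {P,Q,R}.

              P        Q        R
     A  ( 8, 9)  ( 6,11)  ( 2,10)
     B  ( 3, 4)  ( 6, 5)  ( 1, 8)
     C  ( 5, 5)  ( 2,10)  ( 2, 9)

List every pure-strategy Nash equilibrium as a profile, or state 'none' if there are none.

(A,P): not NE [P2→Q gives 11>9]
(A,Q): NE
(A,R): not NE [P2→Q gives 11>10]
(B,P): not NE [P1→A gives 8>3; P2→R gives 8>4]
(B,Q): not NE [P2→R gives 8>5]
(B,R): not NE [P1→C gives 2>1]
(C,P): not NE [P1→A gives 8>5; P2→Q gives 10>5]
(C,Q): not NE [P1→B gives 6>2]
(C,R): not NE [P2→Q gives 10>9]

PSNE = {(A,Q)}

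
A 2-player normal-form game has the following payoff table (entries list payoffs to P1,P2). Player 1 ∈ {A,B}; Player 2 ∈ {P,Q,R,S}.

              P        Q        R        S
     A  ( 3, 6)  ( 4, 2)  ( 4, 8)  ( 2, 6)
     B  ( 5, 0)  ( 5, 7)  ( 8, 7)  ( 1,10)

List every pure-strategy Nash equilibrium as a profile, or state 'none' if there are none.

(A,P): not NE [P1→B gives 5>3; P2→R gives 8>6]
(A,Q): not NE [P1→B gives 5>4; P2→R gives 8>2]
(A,R): not NE [P1→B gives 8>4]
(A,S): not NE [P2→R gives 8>6]
(B,P): not NE [P2→S gives 10>0]
(B,Q): not NE [P2→S gives 10>7]
(B,R): not NE [P2→S gives 10>7]
(B,S): not NE [P1→A gives 2>1]

PSNE: ∅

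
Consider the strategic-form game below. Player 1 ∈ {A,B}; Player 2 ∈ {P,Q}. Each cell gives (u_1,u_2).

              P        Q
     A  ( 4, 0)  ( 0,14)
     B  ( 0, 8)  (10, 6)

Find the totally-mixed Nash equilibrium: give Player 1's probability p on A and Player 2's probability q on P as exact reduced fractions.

P1 mixes 1/8 on A; P2 mixes 5/7 on P

P1 indiff ⇒ q·4+(1-q)·0 = q·0+(1-q)·10 ⇒ q(4) = (1-q)(10) ⇒ q = 5/7
P2 indiff ⇒ p·0+(1-p)·8 = p·14+(1-p)·6 ⇒ p(-14) = (1-p)(-2) ⇒ p = 1/8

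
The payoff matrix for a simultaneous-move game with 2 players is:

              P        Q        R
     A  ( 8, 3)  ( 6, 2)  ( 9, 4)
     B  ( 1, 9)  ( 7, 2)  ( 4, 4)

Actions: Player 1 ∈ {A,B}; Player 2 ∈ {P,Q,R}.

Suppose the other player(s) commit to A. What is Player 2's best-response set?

argmax u_2 = {R}

u_2(P vs A) = 3
u_2(Q vs A) = 2
u_2(R vs A) = 4
max payoff 4 at {R}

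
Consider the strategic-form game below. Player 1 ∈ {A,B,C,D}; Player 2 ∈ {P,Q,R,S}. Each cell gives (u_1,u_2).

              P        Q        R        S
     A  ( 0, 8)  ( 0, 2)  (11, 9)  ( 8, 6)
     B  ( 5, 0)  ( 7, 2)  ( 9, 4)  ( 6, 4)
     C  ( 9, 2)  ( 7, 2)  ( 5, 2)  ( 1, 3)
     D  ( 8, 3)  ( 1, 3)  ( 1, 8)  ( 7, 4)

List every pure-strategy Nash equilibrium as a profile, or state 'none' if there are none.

(A,P): not NE [P1→C gives 9>0; P2→R gives 9>8]
(A,Q): not NE [P1→C gives 7>0; P2→R gives 9>2]
(A,R): NE
(A,S): not NE [P2→R gives 9>6]
(B,P): not NE [P1→C gives 9>5; P2→S gives 4>0]
(B,Q): not NE [P2→S gives 4>2]
(B,R): not NE [P1→A gives 11>9]
(B,S): not NE [P1→A gives 8>6]
(C,P): not NE [P2→S gives 3>2]
(C,Q): not NE [P2→S gives 3>2]
(C,R): not NE [P1→A gives 11>5; P2→S gives 3>2]
(C,S): not NE [P1→A gives 8>1]
(D,P): not NE [P1→C gives 9>8; P2→R gives 8>3]
(D,Q): not NE [P1→C gives 7>1; P2→R gives 8>3]
(D,R): not NE [P1→A gives 11>1]
(D,S): not NE [P1→A gives 8>7; P2→R gives 8>4]

PSNE = {(A,R)}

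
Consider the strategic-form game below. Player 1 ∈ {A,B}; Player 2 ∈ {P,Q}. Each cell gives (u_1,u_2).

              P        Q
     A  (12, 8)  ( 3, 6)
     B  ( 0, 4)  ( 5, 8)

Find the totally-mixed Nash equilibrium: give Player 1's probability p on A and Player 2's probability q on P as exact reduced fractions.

(p,q) = (2/3, 1/7)

P1 indiff ⇒ q·12+(1-q)·3 = q·0+(1-q)·5 ⇒ q(12) = (1-q)(2) ⇒ q = 1/7
P2 indiff ⇒ p·8+(1-p)·4 = p·6+(1-p)·8 ⇒ p(2) = (1-p)(4) ⇒ p = 2/3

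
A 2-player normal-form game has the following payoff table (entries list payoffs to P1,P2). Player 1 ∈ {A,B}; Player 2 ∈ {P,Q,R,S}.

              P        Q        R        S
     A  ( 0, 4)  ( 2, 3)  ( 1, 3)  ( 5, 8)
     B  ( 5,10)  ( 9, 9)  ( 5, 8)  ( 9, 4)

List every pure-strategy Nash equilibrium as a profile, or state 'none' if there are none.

Nash profiles: (B,P)

(A,P): not NE [P1→B gives 5>0; P2→S gives 8>4]
(A,Q): not NE [P1→B gives 9>2; P2→S gives 8>3]
(A,R): not NE [P1→B gives 5>1; P2→S gives 8>3]
(A,S): not NE [P1→B gives 9>5]
(B,P): NE
(B,Q): not NE [P2→P gives 10>9]
(B,R): not NE [P2→P gives 10>8]
(B,S): not NE [P2→P gives 10>4]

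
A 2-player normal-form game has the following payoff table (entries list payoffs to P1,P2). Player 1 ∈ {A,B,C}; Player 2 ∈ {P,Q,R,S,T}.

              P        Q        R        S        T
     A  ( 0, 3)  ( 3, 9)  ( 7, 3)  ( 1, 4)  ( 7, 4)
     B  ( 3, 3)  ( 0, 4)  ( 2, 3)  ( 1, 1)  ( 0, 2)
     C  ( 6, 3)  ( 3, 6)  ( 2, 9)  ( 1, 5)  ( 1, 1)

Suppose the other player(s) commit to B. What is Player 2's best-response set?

u_2(P vs B) = 3
u_2(Q vs B) = 4
u_2(R vs B) = 3
u_2(S vs B) = 1
u_2(T vs B) = 2
max payoff 4 at {Q}

P2 best: {Q}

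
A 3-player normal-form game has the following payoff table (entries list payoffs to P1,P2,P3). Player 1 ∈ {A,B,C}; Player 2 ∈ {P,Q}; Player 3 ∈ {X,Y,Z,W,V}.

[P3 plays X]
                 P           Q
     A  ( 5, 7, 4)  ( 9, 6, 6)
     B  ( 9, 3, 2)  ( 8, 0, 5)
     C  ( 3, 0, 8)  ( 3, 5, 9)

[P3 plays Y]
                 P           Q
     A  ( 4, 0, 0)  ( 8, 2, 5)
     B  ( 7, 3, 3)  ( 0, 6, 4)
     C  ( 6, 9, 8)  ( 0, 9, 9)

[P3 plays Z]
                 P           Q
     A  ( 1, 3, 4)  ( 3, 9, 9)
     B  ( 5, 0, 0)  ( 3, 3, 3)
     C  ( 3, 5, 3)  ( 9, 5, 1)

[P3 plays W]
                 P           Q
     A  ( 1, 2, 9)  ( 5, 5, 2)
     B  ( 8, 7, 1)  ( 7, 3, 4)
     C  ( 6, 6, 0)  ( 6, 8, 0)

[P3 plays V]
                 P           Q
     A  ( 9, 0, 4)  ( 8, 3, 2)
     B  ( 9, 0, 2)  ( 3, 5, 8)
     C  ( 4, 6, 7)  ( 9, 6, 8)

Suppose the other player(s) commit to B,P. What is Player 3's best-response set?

u_3(X vs B,P) = 2
u_3(Y vs B,P) = 3
u_3(Z vs B,P) = 0
u_3(W vs B,P) = 1
u_3(V vs B,P) = 2
max payoff 3 at {Y}

P3 best: {Y}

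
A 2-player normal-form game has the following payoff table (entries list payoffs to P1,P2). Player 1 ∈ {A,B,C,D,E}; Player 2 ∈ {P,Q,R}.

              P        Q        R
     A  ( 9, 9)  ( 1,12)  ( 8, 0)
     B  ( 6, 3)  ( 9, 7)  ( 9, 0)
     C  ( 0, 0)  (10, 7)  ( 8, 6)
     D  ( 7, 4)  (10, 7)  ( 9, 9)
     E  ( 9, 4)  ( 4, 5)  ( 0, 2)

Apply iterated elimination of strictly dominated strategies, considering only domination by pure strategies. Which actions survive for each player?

P2 drop P (Q beats it: A:12>9 B:7>3 C:7>0 D:7>4 E:5>4)
P1 drop A (B beats it: Q:9>1 R:9>8)
P1 drop E (B beats it: Q:9>4 R:9>0)
P1→{B,C,D} P2→{Q,R}

IESDS → P1:{B,C,D} P2:{Q,R}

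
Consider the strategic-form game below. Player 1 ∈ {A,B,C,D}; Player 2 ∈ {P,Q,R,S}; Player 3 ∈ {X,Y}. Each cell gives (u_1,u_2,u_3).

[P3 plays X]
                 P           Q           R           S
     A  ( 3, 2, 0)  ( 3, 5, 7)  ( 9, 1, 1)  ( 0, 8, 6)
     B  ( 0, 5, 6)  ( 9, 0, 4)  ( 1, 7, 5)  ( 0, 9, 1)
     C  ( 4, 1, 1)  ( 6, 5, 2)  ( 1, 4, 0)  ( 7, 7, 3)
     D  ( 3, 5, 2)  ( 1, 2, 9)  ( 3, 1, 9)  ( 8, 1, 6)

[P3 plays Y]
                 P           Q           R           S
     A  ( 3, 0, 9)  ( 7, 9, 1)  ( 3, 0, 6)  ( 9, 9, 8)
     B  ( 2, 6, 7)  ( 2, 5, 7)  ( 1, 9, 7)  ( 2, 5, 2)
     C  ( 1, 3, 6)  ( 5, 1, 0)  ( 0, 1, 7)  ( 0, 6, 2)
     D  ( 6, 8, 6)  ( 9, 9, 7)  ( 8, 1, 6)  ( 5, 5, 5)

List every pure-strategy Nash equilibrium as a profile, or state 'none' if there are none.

PSNE = {(A,S,Y)}

(A,P,X): not NE [P1→C gives 4>3; P2→S gives 8>2; P3→Y gives 9>0]
(A,P,Y): not NE [P1→D gives 6>3; P2→S gives 9>0]
(A,Q,X): not NE [P1→B gives 9>3; P2→S gives 8>5]
(A,Q,Y): not NE [P1→D gives 9>7; P3→X gives 7>1]
(A,R,X): not NE [P2→S gives 8>1; P3→Y gives 6>1]
(A,R,Y): not NE [P1→D gives 8>3; P2→S gives 9>0]
(A,S,X): not NE [P1→D gives 8>0; P3→Y gives 8>6]
(A,S,Y): NE
(B,P,X): not NE [P1→C gives 4>0; P2→S gives 9>5; P3→Y gives 7>6]
(B,P,Y): not NE [P1→D gives 6>2; P2→R gives 9>6]
(B,Q,X): not NE [P2→S gives 9>0; P3→Y gives 7>4]
(B,Q,Y): not NE [P1→D gives 9>2; P2→R gives 9>5]
(B,R,X): not NE [P1→A gives 9>1; P2→S gives 9>7; P3→Y gives 7>5]
(B,R,Y): not NE [P1→D gives 8>1]
(B,S,X): not NE [P1→D gives 8>0; P3→Y gives 2>1]
(B,S,Y): not NE [P1→A gives 9>2; P2→R gives 9>5]
(C,P,X): not NE [P2→S gives 7>1; P3→Y gives 6>1]
(C,P,Y): not NE [P1→D gives 6>1; P2→S gives 6>3]
(C,Q,X): not NE [P1→B gives 9>6; P2→S gives 7>5]
(C,Q,Y): not NE [P1→D gives 9>5; P2→S gives 6>1; P3→X gives 2>0]
(C,R,X): not NE [P1→A gives 9>1; P2→S gives 7>4; P3→Y gives 7>0]
(C,R,Y): not NE [P1→D gives 8>0; P2→S gives 6>1]
(C,S,X): not NE [P1→D gives 8>7]
(C,S,Y): not NE [P1→A gives 9>0; P3→X gives 3>2]
(D,P,X): not NE [P1→C gives 4>3; P3→Y gives 6>2]
(D,P,Y): not NE [P2→Q gives 9>8]
(D,Q,X): not NE [P1→B gives 9>1; P2→P gives 5>2]
(D,Q,Y): not NE [P3→X gives 9>7]
(D,R,X): not NE [P1→A gives 9>3; P2→P gives 5>1]
(D,R,Y): not NE [P2→Q gives 9>1; P3→X gives 9>6]
(D,S,X): not NE [P2→P gives 5>1]
(D,S,Y): not NE [P1→A gives 9>5; P2→Q gives 9>5; P3→X gives 6>5]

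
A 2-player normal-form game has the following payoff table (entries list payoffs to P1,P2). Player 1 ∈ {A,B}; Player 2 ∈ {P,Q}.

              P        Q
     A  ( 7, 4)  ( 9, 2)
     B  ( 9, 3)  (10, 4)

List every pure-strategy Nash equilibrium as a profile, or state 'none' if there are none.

Nash profiles: (B,Q)

(A,P): not NE [P1→B gives 9>7]
(A,Q): not NE [P1→B gives 10>9; P2→P gives 4>2]
(B,P): not NE [P2→Q gives 4>3]
(B,Q): NE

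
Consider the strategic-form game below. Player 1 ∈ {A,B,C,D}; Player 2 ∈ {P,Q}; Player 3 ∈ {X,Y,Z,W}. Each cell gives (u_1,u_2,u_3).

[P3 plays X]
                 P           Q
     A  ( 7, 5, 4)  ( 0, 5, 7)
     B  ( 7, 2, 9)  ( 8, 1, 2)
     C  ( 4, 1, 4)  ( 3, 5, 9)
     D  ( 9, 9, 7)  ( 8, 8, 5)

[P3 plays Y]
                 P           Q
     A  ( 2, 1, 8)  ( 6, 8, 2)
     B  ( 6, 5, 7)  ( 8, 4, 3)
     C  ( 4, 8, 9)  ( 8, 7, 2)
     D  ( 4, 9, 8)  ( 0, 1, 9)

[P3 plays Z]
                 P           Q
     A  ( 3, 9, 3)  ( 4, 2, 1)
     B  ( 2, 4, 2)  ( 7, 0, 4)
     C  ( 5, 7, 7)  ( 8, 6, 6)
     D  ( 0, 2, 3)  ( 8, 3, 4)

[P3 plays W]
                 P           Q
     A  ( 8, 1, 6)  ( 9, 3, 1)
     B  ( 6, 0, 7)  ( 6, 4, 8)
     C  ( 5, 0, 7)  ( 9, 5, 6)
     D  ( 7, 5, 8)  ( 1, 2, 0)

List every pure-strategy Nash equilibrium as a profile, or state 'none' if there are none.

(A,P,X): not NE [P1→D gives 9>7; P3→Y gives 8>4]
(A,P,Y): not NE [P1→B gives 6>2; P2→Q gives 8>1]
(A,P,Z): not NE [P1→C gives 5>3; P3→Y gives 8>3]
(A,P,W): not NE [P2→Q gives 3>1; P3→Y gives 8>6]
(A,Q,X): not NE [P1→D gives 8>0]
(A,Q,Y): not NE [P1→C gives 8>6; P3→X gives 7>2]
(A,Q,Z): not NE [P1→D gives 8>4; P2→P gives 9>2; P3→X gives 7>1]
(A,Q,W): not NE [P3→X gives 7>1]
(B,P,X): not NE [P1→D gives 9>7]
(B,P,Y): not NE [P3→X gives 9>7]
(B,P,Z): not NE [P1→C gives 5>2; P3→X gives 9>2]
(B,P,W): not NE [P1→A gives 8>6; P2→Q gives 4>0; P3→X gives 9>7]
(B,Q,X): not NE [P2→P gives 2>1; P3→W gives 8>2]
(B,Q,Y): not NE [P2→P gives 5>4; P3→W gives 8>3]
(B,Q,Z): not NE [P1→D gives 8>7; P2→P gives 4>0; P3→W gives 8>4]
(B,Q,W): not NE [P1→C gives 9>6]
(C,P,X): not NE [P1→D gives 9>4; P2→Q gives 5>1; P3→Y gives 9>4]
(C,P,Y): not NE [P1→B gives 6>4]
(C,P,Z): not NE [P3→Y gives 9>7]
(C,P,W): not NE [P1→A gives 8>5; P2→Q gives 5>0; P3→Y gives 9>7]
(C,Q,X): not NE [P1→D gives 8>3]
(C,Q,Y): not NE [P2→P gives 8>7; P3→X gives 9>2]
(C,Q,Z): not NE [P2→P gives 7>6; P3→X gives 9>6]
(C,Q,W): not NE [P3→X gives 9>6]
(D,P,X): not NE [P3→W gives 8>7]
(D,P,Y): not NE [P1→B gives 6>4]
(D,P,Z): not NE [P1→C gives 5>0; P2→Q gives 3>2; P3→W gives 8>3]
(D,P,W): not NE [P1→A gives 8>7]
(D,Q,X): not NE [P2→P gives 9>8; P3→Y gives 9>5]
(D,Q,Y): not NE [P1→C gives 8>0; P2→P gives 9>1]
(D,Q,Z): not NE [P3→Y gives 9>4]
(D,Q,W): not NE [P1→C gives 9>1; P2→P gives 5>2; P3→Y gives 9>0]

Equilibria: none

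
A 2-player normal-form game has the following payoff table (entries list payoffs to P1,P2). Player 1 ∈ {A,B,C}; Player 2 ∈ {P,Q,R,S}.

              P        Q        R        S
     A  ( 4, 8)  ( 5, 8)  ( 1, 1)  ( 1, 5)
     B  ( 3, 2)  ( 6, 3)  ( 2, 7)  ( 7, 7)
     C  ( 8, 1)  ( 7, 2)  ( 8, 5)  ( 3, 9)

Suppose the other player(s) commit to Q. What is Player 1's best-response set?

u_1(A vs Q) = 5
u_1(B vs Q) = 6
u_1(C vs Q) = 7
max payoff 7 at {C}

BR_1 = {C}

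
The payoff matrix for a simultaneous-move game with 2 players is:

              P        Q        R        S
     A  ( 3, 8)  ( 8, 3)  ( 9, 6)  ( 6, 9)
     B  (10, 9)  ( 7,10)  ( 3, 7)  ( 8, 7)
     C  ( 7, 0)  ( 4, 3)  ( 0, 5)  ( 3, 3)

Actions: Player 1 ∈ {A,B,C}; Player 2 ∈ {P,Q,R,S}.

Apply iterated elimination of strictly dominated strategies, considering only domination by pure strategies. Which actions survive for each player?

Remaining: P1:{A,B} P2:{P,Q,S}

P1 drop C (B beats it: P:10>7 Q:7>4 R:3>0 S:8>3)
P2 drop R (P beats it: A:8>6 B:9>7)
P1→{A,B} P2→{P,Q,S}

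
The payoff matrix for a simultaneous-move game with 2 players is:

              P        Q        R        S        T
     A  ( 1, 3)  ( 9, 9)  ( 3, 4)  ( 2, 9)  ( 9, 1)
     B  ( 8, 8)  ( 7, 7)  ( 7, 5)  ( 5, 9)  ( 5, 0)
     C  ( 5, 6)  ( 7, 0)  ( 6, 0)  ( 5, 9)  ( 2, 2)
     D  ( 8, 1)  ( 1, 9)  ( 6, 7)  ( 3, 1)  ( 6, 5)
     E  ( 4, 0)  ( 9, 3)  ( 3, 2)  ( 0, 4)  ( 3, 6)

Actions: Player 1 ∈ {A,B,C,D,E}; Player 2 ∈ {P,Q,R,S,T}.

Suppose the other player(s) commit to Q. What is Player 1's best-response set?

BR_1 = {A,E}

u_1(A vs Q) = 9
u_1(B vs Q) = 7
u_1(C vs Q) = 7
u_1(D vs Q) = 1
u_1(E vs Q) = 9
max payoff 9 at {A,E}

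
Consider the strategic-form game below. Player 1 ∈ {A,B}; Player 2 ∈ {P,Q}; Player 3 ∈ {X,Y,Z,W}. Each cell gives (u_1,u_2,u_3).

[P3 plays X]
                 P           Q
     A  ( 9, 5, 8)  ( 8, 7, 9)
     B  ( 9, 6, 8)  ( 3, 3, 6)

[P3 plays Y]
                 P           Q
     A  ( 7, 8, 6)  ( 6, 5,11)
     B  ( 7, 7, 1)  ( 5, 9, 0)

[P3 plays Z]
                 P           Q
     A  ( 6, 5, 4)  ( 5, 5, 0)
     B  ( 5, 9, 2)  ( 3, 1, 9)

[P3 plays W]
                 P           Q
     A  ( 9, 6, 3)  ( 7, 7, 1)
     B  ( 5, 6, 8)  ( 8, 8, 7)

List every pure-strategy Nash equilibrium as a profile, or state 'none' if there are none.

PSNE = {(B,P,X)}

(A,P,X): not NE [P2→Q gives 7>5]
(A,P,Y): not NE [P3→X gives 8>6]
(A,P,Z): not NE [P3→X gives 8>4]
(A,P,W): not NE [P2→Q gives 7>6; P3→X gives 8>3]
(A,Q,X): not NE [P3→Y gives 11>9]
(A,Q,Y): not NE [P2→P gives 8>5]
(A,Q,Z): not NE [P3→Y gives 11>0]
(A,Q,W): not NE [P1→B gives 8>7; P3→Y gives 11>1]
(B,P,X): NE
(B,P,Y): not NE [P2→Q gives 9>7; P3→W gives 8>1]
(B,P,Z): not NE [P1→A gives 6>5; P3→W gives 8>2]
(B,P,W): not NE [P1→A gives 9>5; P2→Q gives 8>6]
(B,Q,X): not NE [P1→A gives 8>3; P2→P gives 6>3; P3→Z gives 9>6]
(B,Q,Y): not NE [P1→A gives 6>5; P3→Z gives 9>0]
(B,Q,Z): not NE [P1→A gives 5>3; P2→P gives 9>1]
(B,Q,W): not NE [P3→Z gives 9>7]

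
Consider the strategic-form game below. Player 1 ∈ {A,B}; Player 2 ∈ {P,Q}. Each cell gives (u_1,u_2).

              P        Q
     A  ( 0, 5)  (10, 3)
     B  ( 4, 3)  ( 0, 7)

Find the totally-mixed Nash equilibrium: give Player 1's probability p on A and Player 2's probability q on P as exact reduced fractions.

p=2/3, q=5/7

P1 indiff ⇒ q·0+(1-q)·10 = q·4+(1-q)·0 ⇒ q(-4) = (1-q)(-10) ⇒ q = 5/7
P2 indiff ⇒ p·5+(1-p)·3 = p·3+(1-p)·7 ⇒ p(2) = (1-p)(4) ⇒ p = 2/3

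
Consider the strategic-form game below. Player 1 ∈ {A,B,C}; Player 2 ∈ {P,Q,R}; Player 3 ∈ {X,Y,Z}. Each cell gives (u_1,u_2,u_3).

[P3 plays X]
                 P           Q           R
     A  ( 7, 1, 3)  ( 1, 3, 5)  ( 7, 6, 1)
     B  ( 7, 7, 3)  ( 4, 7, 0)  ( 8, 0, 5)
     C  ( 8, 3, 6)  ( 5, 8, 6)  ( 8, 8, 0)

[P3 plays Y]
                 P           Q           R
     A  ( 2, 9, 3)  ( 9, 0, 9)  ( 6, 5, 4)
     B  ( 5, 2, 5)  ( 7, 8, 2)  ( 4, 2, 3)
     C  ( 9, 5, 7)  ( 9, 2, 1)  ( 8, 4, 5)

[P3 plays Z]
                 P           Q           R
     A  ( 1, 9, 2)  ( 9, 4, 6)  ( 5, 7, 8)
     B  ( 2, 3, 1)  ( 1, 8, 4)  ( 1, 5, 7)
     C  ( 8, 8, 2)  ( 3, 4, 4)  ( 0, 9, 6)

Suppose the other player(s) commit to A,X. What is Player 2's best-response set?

argmax u_2 = {R}

u_2(P vs A,X) = 1
u_2(Q vs A,X) = 3
u_2(R vs A,X) = 6
max payoff 6 at {R}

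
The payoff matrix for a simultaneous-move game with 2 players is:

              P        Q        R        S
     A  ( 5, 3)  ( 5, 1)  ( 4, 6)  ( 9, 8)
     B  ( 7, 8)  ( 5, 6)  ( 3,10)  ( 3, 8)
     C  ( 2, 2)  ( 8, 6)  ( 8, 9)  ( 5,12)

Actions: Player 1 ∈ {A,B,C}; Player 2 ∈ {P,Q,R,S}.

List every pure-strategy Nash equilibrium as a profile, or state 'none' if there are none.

(A,P): not NE [P1→B gives 7>5; P2→S gives 8>3]
(A,Q): not NE [P1→C gives 8>5; P2→S gives 8>1]
(A,R): not NE [P1→C gives 8>4; P2→S gives 8>6]
(A,S): NE
(B,P): not NE [P2→R gives 10>8]
(B,Q): not NE [P1→C gives 8>5; P2→R gives 10>6]
(B,R): not NE [P1→C gives 8>3]
(B,S): not NE [P1→A gives 9>3; P2→R gives 10>8]
(C,P): not NE [P1→B gives 7>2; P2→S gives 12>2]
(C,Q): not NE [P2→S gives 12>6]
(C,R): not NE [P2→S gives 12>9]
(C,S): not NE [P1→A gives 9>5]

NE set: (A,S)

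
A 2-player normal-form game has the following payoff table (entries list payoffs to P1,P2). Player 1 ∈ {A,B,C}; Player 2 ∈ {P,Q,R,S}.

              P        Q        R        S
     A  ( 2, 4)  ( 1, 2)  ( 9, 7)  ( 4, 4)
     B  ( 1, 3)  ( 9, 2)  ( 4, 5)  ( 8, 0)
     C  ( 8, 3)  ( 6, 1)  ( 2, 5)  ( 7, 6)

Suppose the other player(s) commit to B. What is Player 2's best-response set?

BR_2 = {R}

u_2(P vs B) = 3
u_2(Q vs B) = 2
u_2(R vs B) = 5
u_2(S vs B) = 0
max payoff 5 at {R}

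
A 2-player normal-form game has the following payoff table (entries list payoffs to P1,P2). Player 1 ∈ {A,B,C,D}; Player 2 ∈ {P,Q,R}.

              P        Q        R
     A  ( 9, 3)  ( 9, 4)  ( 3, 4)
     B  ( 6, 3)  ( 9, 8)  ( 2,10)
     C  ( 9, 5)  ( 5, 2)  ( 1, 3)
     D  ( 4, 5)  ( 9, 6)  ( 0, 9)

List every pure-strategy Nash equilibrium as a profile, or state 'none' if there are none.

Nash profiles: (A,Q), (A,R), (C,P)

(A,P): not NE [P2→R gives 4>3]
(A,Q): NE
(A,R): NE
(B,P): not NE [P1→C gives 9>6; P2→R gives 10>3]
(B,Q): not NE [P2→R gives 10>8]
(B,R): not NE [P1→A gives 3>2]
(C,P): NE
(C,Q): not NE [P1→D gives 9>5; P2→P gives 5>2]
(C,R): not NE [P1→A gives 3>1; P2→P gives 5>3]
(D,P): not NE [P1→C gives 9>4; P2→R gives 9>5]
(D,Q): not NE [P2→R gives 9>6]
(D,R): not NE [P1→A gives 3>0]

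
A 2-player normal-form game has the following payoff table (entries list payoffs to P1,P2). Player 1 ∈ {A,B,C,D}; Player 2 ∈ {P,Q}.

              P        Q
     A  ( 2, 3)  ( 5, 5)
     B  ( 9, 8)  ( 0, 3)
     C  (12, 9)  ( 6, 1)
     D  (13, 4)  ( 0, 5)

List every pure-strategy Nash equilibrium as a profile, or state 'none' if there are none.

No pure NE.

(A,P): not NE [P1→D gives 13>2; P2→Q gives 5>3]
(A,Q): not NE [P1→C gives 6>5]
(B,P): not NE [P1→D gives 13>9]
(B,Q): not NE [P1→C gives 6>0; P2→P gives 8>3]
(C,P): not NE [P1→D gives 13>12]
(C,Q): not NE [P2→P gives 9>1]
(D,P): not NE [P2→Q gives 5>4]
(D,Q): not NE [P1→C gives 6>0]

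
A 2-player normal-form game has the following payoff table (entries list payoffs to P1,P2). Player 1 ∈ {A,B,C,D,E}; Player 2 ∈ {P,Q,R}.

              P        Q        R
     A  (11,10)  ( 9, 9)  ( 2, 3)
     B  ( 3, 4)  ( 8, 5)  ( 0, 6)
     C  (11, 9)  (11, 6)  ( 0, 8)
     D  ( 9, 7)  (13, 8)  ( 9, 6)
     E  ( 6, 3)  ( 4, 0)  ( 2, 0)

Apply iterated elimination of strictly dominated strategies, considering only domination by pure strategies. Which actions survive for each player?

P1 drop B (A beats it: P:11>3 Q:9>8 R:2>0)
P1 drop E (D beats it: P:9>6 Q:13>4 R:9>2)
P2 drop R (P beats it: A:10>3 C:9>8 D:7>6)
P1→{A,C,D} P2→{P,Q}

IESDS → P1:{A,C,D} P2:{P,Q}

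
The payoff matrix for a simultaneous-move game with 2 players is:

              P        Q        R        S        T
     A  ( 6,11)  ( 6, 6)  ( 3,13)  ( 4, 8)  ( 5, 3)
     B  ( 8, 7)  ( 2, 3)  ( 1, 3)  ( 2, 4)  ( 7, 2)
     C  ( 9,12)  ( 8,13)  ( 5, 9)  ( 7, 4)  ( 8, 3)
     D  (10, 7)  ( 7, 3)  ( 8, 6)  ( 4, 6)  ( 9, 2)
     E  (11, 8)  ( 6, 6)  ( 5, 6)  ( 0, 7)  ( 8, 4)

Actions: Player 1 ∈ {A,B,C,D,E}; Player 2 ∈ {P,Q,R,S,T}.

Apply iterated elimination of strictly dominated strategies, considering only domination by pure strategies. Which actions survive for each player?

P1 drop A (C beats it: P:9>6 Q:8>6 R:5>3 S:7>4 T:8>5)
P1 drop B (C beats it: P:9>8 Q:8>2 R:5>1 S:7>2 T:8>7)
P2 drop R (P beats it: C:12>9 D:7>6 E:8>6)
P2 drop S (P beats it: C:12>4 D:7>6 E:8>7)
P2 drop T (P beats it: C:12>3 D:7>2 E:8>4)
P1→{C,D,E} P2→{P,Q}

IESDS → P1:{C,D,E} P2:{P,Q}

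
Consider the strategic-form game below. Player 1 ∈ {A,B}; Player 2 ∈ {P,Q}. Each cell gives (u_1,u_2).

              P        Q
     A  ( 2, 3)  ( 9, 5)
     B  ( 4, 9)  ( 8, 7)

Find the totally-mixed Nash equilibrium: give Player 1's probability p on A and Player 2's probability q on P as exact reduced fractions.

(p,q) = (1/2, 1/3)

P1 indiff ⇒ q·2+(1-q)·9 = q·4+(1-q)·8 ⇒ q(-2) = (1-q)(-1) ⇒ q = 1/3
P2 indiff ⇒ p·3+(1-p)·9 = p·5+(1-p)·7 ⇒ p(-2) = (1-p)(-2) ⇒ p = 1/2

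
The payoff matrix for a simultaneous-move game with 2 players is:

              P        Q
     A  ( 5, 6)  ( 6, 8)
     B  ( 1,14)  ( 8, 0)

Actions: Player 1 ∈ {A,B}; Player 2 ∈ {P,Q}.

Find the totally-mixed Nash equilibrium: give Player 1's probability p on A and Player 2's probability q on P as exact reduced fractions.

(p,q) = (7/8, 1/3)

P1 indiff ⇒ q·5+(1-q)·6 = q·1+(1-q)·8 ⇒ q(4) = (1-q)(2) ⇒ q = 1/3
P2 indiff ⇒ p·6+(1-p)·14 = p·8+(1-p)·0 ⇒ p(-2) = (1-p)(-14) ⇒ p = 7/8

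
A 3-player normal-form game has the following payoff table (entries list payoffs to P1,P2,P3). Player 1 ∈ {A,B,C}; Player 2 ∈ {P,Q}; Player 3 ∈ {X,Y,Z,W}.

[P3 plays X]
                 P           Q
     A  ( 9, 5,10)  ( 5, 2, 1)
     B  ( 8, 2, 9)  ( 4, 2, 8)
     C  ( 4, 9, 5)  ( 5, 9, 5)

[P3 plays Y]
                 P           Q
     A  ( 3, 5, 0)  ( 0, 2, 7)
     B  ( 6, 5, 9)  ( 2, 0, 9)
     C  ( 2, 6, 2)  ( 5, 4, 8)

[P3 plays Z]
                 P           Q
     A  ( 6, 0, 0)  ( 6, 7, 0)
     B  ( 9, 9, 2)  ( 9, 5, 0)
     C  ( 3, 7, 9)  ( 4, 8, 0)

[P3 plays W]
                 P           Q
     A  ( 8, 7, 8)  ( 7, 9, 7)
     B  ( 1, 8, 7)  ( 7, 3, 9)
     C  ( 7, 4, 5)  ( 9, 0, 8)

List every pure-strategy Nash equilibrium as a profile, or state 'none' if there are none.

(A,P,X): NE
(A,P,Y): not NE [P1→B gives 6>3; P3→X gives 10>0]
(A,P,Z): not NE [P1→B gives 9>6; P2→Q gives 7>0; P3→X gives 10>0]
(A,P,W): not NE [P2→Q gives 9>7; P3→X gives 10>8]
(A,Q,X): not NE [P2→P gives 5>2; P3→W gives 7>1]
(A,Q,Y): not NE [P1→C gives 5>0; P2→P gives 5>2]
(A,Q,Z): not NE [P1→B gives 9>6; P3→W gives 7>0]
(A,Q,W): not NE [P1→C gives 9>7]
(B,P,X): not NE [P1→A gives 9>8]
(B,P,Y): NE
(B,P,Z): not NE [P3→Y gives 9>2]
(B,P,W): not NE [P1→A gives 8>1; P3→Y gives 9>7]
(B,Q,X): not NE [P1→C gives 5>4; P3→W gives 9>8]
(B,Q,Y): not NE [P1→C gives 5>2; P2→P gives 5>0]
(B,Q,Z): not NE [P2→P gives 9>5; P3→W gives 9>0]
(B,Q,W): not NE [P1→C gives 9>7; P2→P gives 8>3]
(C,P,X): not NE [P1→A gives 9>4; P3→Z gives 9>5]
(C,P,Y): not NE [P1→B gives 6>2; P3→Z gives 9>2]
(C,P,Z): not NE [P1→B gives 9>3; P2→Q gives 8>7]
(C,P,W): not NE [P1→A gives 8>7; P3→Z gives 9>5]
(C,Q,X): not NE [P3→W gives 8>5]
(C,Q,Y): not NE [P2→P gives 6>4]
(C,Q,Z): not NE [P1→B gives 9>4; P3→W gives 8>0]
(C,Q,W): not NE [P2→P gives 4>0]

Nash profiles: (A,P,X), (B,P,Y)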